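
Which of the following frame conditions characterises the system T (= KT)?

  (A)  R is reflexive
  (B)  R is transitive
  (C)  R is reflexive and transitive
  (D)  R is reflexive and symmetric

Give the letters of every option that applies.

A

(A) T (= KT) is sound and complete for exactly this class.
(B) this class determines K4, not T (= KT).
(C) this class determines S4, not T (= KT).
(D) this class determines B (= KTB), not T (= KT).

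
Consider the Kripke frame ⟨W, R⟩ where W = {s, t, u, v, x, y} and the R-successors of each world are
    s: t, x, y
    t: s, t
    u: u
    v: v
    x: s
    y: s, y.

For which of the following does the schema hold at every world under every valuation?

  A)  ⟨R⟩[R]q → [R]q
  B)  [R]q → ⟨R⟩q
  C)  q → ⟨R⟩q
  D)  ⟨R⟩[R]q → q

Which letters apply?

B, D

R is not reflexive: not s R s.
R is symmetric: every R-edge is matched by its reverse.
R is not euclidean: s R t and s R x but not t R x.
R is serial: every world has an R-successor.
(A) the dual of axiom 5: valid iff R is euclidean. R is not euclidean — not valid.
(B) [R]q → ⟨R⟩q (axiom D) characterises the serial frames. R is serial — valid.
(C) the dual of axiom T: valid iff R is reflexive. R is not reflexive — not valid.
(D) ⟨R⟩[R]q → q is the dual of axiom B, which corresponds to symmetry. R is symmetric — valid.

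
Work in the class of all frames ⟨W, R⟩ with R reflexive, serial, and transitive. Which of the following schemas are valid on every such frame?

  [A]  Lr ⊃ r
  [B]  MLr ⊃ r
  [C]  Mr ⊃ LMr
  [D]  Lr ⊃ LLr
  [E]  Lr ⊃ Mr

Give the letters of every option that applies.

(A) Lr ⊃ r is axiom T, which corresponds to reflexivity. Every such R is reflexive — valid.
(B) the dual of axiom B: valid iff R is symmetric. Such an R need not be symmetric — not valid.
(C) Mr ⊃ LMr (axiom 5) characterises the euclidean frames. Such an R need not be euclidean — not valid.
(D) axiom 4: valid iff R is transitive. Every such R is transitive — valid.
(E) Lr ⊃ Mr (axiom D) characterises the serial frames. Every such R is serial — valid.

A, D, E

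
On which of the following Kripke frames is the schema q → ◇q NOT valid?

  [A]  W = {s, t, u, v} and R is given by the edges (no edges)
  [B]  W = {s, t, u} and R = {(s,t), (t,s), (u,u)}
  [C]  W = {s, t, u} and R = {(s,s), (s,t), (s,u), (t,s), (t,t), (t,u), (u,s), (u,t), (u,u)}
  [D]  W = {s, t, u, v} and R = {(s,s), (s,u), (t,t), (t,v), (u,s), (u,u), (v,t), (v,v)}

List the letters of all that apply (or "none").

The schema q → ◇q is the dual of axiom T; it is valid on a frame iff R is reflexive.
(A) R is not reflexive (not s R s), so the schema fails here.
(B) R is not reflexive (not s R s), so the schema fails here.
(C) R is reflexive (each world relates to itself), so the schema is valid here.
(D) R is reflexive (each world relates to itself), so the schema is valid here.

A, B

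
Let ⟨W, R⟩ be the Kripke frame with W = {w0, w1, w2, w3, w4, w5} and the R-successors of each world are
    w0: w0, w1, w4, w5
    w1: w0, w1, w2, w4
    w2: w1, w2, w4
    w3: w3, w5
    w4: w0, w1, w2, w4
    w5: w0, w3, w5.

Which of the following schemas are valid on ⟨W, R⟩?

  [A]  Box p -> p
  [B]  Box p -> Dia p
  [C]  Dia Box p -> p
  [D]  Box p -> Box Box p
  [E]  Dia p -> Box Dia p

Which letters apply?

R is reflexive: each world relates to itself.
R is symmetric: every R-edge is matched by its reverse.
R is not transitive: w0 R w1 and w1 R w2 but not w0 R w2.
R is not euclidean: w0 R w1 and w0 R w5 but not w1 R w5.
R is serial: every world has an R-successor.
(A) Box p -> p is axiom T, which corresponds to reflexivity. R is reflexive — valid.
(B) axiom D: valid iff R is serial. R is serial — valid.
(C) Dia Box p -> p is the dual of axiom B, which corresponds to symmetry. R is symmetric — valid.
(D) Box p -> Box Box p is axiom 4; it is valid on a frame exactly when R is transitive. R is not transitive, so not valid.
(E) Dia p -> Box Dia p is axiom 5, which corresponds to the euclidean property. R is not euclidean — not valid.

A, B, C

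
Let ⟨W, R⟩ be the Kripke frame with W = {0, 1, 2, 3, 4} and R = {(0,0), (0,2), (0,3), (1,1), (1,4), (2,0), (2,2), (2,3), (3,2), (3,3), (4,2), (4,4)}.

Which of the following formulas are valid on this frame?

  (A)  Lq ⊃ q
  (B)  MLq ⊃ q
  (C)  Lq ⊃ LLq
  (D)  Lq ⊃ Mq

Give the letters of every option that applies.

R is reflexive: each world relates to itself.
R is not symmetric: 0 R 3 but not 3 R 0.
R is not transitive: 1 R 4 and 4 R 2 but not 1 R 2.
R is serial: every world has an R-successor.
(A) axiom T: valid iff R is reflexive. R is reflexive — valid.
(B) the dual of axiom B: valid iff R is symmetric. R is not symmetric — not valid.
(C) Lq ⊃ LLq is axiom 4, which corresponds to transitivity. R is not transitive — not valid.
(D) axiom D: valid iff R is serial. R is serial — valid.

A, D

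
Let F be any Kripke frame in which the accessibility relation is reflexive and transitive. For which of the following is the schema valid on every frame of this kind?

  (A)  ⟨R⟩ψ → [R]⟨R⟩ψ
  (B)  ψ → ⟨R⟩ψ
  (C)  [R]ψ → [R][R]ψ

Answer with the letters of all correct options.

B, C

Reflexive relations are serial.
(A) ⟨R⟩ψ → [R]⟨R⟩ψ is axiom 5, which corresponds to the euclidean property. Such an R need not be euclidean — not valid.
(B) ψ → ⟨R⟩ψ (the dual of axiom T) characterises the reflexive frames. Every such R is reflexive — valid.
(C) axiom 4: valid iff R is transitive. Every such R is transitive — valid.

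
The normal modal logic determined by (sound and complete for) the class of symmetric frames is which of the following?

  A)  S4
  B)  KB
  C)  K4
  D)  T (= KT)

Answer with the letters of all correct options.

(A) S4 is determined by the class of reflexive and transitive frames.
(B) KB is determined by exactly this class.
(C) K4 is determined by the class of transitive frames.
(D) T (= KT) is determined by the class of reflexive frames.

B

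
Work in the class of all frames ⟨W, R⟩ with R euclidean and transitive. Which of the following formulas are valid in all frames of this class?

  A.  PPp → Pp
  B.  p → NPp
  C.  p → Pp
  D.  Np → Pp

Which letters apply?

(A) PPp → Pp is the dual of axiom 4; it is valid on a frame exactly when R is transitive. Every such R is transitive, so valid.
(B) p → NPp is axiom B, which corresponds to symmetry. Such an R need not be symmetric — not valid.
(C) p → Pp is the dual of axiom T, which corresponds to reflexivity. Such an R need not be reflexive — not valid.
(D) Np → Pp (axiom D) characterises the serial frames. Such an R need not be serial — not valid.

A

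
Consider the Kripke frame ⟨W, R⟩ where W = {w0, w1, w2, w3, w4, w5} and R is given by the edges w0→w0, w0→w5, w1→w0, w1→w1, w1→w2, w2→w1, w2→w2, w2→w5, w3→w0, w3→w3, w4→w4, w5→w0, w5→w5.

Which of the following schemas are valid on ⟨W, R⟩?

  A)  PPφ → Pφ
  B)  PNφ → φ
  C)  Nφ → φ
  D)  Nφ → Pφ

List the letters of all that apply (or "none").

R is reflexive: each world relates to itself.
R is not symmetric: w1 R w0 but not w0 R w1.
R is not transitive: w1 R w0 and w0 R w5 but not w1 R w5.
R is serial: every world has an R-successor.
(A) PPφ → Pφ (the dual of axiom 4) characterises the transitive frames. R is not transitive — not valid.
(B) PNφ → φ (the dual of axiom B) characterises the symmetric frames. R is not symmetric — not valid.
(C) Nφ → φ is axiom T, which corresponds to reflexivity. R is reflexive — valid.
(D) Nφ → Pφ is axiom D, which corresponds to seriality. R is serial — valid.

C, D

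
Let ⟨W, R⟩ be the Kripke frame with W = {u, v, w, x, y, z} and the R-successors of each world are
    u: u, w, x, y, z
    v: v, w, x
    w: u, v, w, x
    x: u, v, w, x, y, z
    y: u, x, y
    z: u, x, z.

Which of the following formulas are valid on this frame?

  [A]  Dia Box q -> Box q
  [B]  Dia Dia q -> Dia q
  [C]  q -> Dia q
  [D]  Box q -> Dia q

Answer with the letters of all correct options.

C, D

R is reflexive: each world relates to itself.
R is not transitive: u R w and w R v but not u R v.
R is not euclidean: u R w and u R y but not w R y.
R is serial: every world has an R-successor.
(A) Dia Box q -> Box q is the dual of axiom 5, which corresponds to the euclidean property. R is not euclidean — not valid.
(B) the dual of axiom 4: valid iff R is transitive. R is not transitive — not valid.
(C) q -> Dia q is the dual of axiom T; it is valid on a frame exactly when R is reflexive. R is reflexive, so valid.
(D) axiom D: valid iff R is serial. R is serial — valid.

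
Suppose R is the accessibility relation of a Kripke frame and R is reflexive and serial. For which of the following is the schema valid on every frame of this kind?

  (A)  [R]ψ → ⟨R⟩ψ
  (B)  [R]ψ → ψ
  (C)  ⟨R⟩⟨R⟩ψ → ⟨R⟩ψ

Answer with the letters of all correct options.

(A) [R]ψ → ⟨R⟩ψ (axiom D) characterises the serial frames. Every such R is serial — valid.
(B) [R]ψ → ψ is axiom T, which corresponds to reflexivity. Every such R is reflexive — valid.
(C) ⟨R⟩⟨R⟩ψ → ⟨R⟩ψ is the dual of axiom 4, which corresponds to transitivity. Such an R need not be transitive — not valid.

A, B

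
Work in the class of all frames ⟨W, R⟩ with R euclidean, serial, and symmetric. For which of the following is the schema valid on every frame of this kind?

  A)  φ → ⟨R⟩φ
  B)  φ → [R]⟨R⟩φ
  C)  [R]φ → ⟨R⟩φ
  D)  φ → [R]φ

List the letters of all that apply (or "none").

Serial, symmetric and euclidean together give transitive (from symmetry + euclidean) and then reflexive; the relation is an equivalence.
(A) the dual of axiom T: valid iff R is reflexive. Every such R is reflexive — valid.
(B) φ → [R]⟨R⟩φ is axiom B, which corresponds to symmetry. Every such R is symmetric — valid.
(C) axiom D: valid iff R is serial. Every such R is serial — valid.
(D) φ → [R]φ (equivalent to ◇p→p) corresponds to R being a subset of the identity. Such an R need not be a subset of the identity, so not valid.

A, B, C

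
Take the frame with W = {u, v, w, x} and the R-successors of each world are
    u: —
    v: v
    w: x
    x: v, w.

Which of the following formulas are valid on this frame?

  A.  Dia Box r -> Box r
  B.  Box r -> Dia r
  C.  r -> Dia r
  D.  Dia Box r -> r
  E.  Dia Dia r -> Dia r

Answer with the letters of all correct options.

R is not reflexive: not u R u.
R is not symmetric: x R v but not v R x.
R is not transitive: w R x and x R v but not w R v.
R is not euclidean: x R v and x R w but not v R w.
R is not serial: u has no R-successor.
(A) Dia Box r -> Box r is the dual of axiom 5, which corresponds to the euclidean property. R is not euclidean — not valid.
(B) Box r -> Dia r is axiom D; it is valid on a frame exactly when R is serial. R is not serial, so not valid.
(C) r -> Dia r is the dual of axiom T; it is valid on a frame exactly when R is reflexive. R is not reflexive, so not valid.
(D) Dia Box r -> r (the dual of axiom B) characterises the symmetric frames. R is not symmetric — not valid.
(E) Dia Dia r -> Dia r is the dual of axiom 4, which corresponds to transitivity. R is not transitive — not valid.

none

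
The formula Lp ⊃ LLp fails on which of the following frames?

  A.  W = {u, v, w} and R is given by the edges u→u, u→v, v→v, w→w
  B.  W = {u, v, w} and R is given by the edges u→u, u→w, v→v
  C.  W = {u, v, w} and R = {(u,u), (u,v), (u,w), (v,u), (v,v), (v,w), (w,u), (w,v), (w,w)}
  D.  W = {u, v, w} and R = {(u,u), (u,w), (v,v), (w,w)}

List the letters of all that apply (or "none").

none

The schema Lp ⊃ LLp is axiom 4; it is valid on a frame iff R is transitive.
(A) R is transitive (R is closed under composition), so the schema is valid here.
(B) R is transitive (R is closed under composition), so the schema is valid here.
(C) R is transitive (R is closed under composition), so the schema is valid here.
(D) R is transitive (R is closed under composition), so the schema is valid here.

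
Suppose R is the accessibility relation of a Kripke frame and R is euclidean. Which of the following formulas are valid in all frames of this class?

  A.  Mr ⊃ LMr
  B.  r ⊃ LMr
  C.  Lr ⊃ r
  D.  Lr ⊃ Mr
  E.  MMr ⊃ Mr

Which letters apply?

A

(A) Mr ⊃ LMr (axiom 5) characterises the euclidean frames. Every such R is euclidean — valid.
(B) r ⊃ LMr (axiom B) characterises the symmetric frames. Such an R need not be symmetric — not valid.
(C) Lr ⊃ r is axiom T; it is valid on a frame exactly when R is reflexive. Such an R need not be reflexive, so not valid.
(D) Lr ⊃ Mr (axiom D) characterises the serial frames. Such an R need not be serial — not valid.
(E) MMr ⊃ Mr (the dual of axiom 4) characterises the transitive frames. Such an R need not be transitive — not valid.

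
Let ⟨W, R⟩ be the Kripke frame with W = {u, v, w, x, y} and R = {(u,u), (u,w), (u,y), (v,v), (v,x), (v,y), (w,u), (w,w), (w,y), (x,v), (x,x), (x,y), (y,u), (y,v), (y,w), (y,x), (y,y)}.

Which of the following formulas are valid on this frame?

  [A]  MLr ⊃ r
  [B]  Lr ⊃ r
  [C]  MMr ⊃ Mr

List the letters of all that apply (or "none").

R is reflexive: each world relates to itself.
R is symmetric: every R-edge is matched by its reverse.
R is not transitive: u R y and y R v but not u R v.
(A) MLr ⊃ r (the dual of axiom B) characterises the symmetric frames. R is symmetric — valid.
(B) Lr ⊃ r (axiom T) characterises the reflexive frames. R is reflexive — valid.
(C) MMr ⊃ Mr (the dual of axiom 4) characterises the transitive frames. R is not transitive — not valid.

A, B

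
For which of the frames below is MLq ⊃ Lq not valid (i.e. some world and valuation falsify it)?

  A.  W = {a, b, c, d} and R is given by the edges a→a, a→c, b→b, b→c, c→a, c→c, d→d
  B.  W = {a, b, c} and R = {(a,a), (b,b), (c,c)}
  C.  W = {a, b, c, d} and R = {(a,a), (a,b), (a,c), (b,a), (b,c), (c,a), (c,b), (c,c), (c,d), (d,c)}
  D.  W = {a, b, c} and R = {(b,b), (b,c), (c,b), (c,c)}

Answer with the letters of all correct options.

The schema MLq ⊃ Lq is the dual of axiom 5; it is valid on a frame iff R is euclidean.
(A) R is not euclidean (b R c and b R b but not c R b), so the schema fails here.
(B) R is euclidean (any two R-successors of the same world are R-related), so the schema is valid here.
(C) R is not euclidean (c R a and c R d but not a R d), so the schema fails here.
(D) R is euclidean (any two R-successors of the same world are R-related), so the schema is valid here.

A, C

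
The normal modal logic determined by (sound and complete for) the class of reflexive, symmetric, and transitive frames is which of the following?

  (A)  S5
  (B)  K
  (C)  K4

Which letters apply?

(A) S5 is determined by exactly this class.
(B) K is determined by the class of arbitrary frames.
(C) K4 is determined by the class of transitive frames.

A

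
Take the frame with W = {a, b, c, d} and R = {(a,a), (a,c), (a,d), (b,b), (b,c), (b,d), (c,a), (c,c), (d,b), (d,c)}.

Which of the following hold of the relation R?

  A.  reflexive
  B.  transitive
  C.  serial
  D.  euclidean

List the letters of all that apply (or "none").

C

(A) not reflexive: not d R d.
(B) not transitive: a R d and d R b but not a R b.
(C) serial: every world has an R-successor.
(D) not euclidean: a R c and a R d but not c R d.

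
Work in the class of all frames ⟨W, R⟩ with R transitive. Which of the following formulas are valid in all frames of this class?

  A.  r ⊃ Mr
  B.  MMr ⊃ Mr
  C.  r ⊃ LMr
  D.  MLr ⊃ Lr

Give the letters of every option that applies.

(A) r ⊃ Mr is the dual of axiom T; it is valid on a frame exactly when R is reflexive. Such an R need not be reflexive, so not valid.
(B) MMr ⊃ Mr (the dual of axiom 4) characterises the transitive frames. Every such R is transitive — valid.
(C) r ⊃ LMr is axiom B, which corresponds to symmetry. Such an R need not be symmetric — not valid.
(D) MLr ⊃ Lr is the dual of axiom 5, which corresponds to the euclidean property. Such an R need not be euclidean — not valid.

B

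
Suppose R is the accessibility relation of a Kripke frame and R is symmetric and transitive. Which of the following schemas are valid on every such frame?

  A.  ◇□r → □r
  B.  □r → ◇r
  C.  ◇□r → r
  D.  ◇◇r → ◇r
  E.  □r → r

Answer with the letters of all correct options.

A, C, D

A symmetric transitive relation is euclidean (uRv and uRw give vRu by symmetry, then vRw by transitivity).
(A) ◇□r → □r is the dual of axiom 5, which corresponds to the euclidean property. Every such R is euclidean — valid.
(B) axiom D: valid iff R is serial. Such an R need not be serial — not valid.
(C) the dual of axiom B: valid iff R is symmetric. Every such R is symmetric — valid.
(D) ◇◇r → ◇r is the dual of axiom 4; it is valid on a frame exactly when R is transitive. Every such R is transitive, so valid.
(E) □r → r (axiom T) characterises the reflexive frames. Such an R need not be reflexive — not valid.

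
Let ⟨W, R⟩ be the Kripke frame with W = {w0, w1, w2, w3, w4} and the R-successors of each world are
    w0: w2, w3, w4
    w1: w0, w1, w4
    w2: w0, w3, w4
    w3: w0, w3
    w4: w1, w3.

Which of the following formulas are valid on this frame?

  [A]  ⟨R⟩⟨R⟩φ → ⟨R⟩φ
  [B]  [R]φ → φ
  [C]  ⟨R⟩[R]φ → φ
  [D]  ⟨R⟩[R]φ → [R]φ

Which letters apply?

R is not reflexive: not w0 R w0.
R is not symmetric: w0 R w4 but not w4 R w0.
R is not transitive: w0 R w2 and w2 R w0 but not w0 R w0.
R is not euclidean: w0 R w3 and w0 R w2 but not w3 R w2.
(A) ⟨R⟩⟨R⟩φ → ⟨R⟩φ (the dual of axiom 4) characterises the transitive frames. R is not transitive — not valid.
(B) [R]φ → φ is axiom T, which corresponds to reflexivity. R is not reflexive — not valid.
(C) ⟨R⟩[R]φ → φ (the dual of axiom B) characterises the symmetric frames. R is not symmetric — not valid.
(D) ⟨R⟩[R]φ → [R]φ is the dual of axiom 5; it is valid on a frame exactly when R is euclidean. R is not euclidean, so not valid.

none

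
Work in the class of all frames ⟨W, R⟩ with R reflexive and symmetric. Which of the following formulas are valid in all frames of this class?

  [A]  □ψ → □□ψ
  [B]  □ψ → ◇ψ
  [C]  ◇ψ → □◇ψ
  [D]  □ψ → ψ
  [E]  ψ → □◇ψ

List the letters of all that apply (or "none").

B, D, E

Reflexive relations are serial.
(A) □ψ → □□ψ is axiom 4, which corresponds to transitivity. Such an R need not be transitive — not valid.
(B) □ψ → ◇ψ is axiom D, which corresponds to seriality. Every such R is serial — valid.
(C) axiom 5: valid iff R is euclidean. Such an R need not be euclidean — not valid.
(D) □ψ → ψ is axiom T, which corresponds to reflexivity. Every such R is reflexive — valid.
(E) ψ → □◇ψ is axiom B; it is valid on a frame exactly when R is symmetric. Every such R is symmetric, so valid.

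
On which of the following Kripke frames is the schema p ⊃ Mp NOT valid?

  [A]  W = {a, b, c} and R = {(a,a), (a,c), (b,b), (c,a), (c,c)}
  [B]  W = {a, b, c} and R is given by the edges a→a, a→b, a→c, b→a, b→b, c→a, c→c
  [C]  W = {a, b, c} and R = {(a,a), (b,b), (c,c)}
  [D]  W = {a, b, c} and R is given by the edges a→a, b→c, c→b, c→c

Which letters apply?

The schema p ⊃ Mp is the dual of axiom T; it is valid on a frame iff R is reflexive.
(A) R is reflexive (each world relates to itself), so the schema is valid here.
(B) R is reflexive (each world relates to itself), so the schema is valid here.
(C) R is reflexive (each world relates to itself), so the schema is valid here.
(D) R is not reflexive (not b R b), so the schema fails here.

D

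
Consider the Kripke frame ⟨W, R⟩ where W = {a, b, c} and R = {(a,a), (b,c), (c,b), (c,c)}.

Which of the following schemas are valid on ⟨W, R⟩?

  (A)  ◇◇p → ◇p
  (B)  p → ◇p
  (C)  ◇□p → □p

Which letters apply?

none

R is not reflexive: not b R b.
R is not transitive: b R c and c R b but not b R b.
R is not euclidean: c R b and c R b but not b R b.
(A) ◇◇p → ◇p is the dual of axiom 4; it is valid on a frame exactly when R is transitive. R is not transitive, so not valid.
(B) p → ◇p is the dual of axiom T; it is valid on a frame exactly when R is reflexive. R is not reflexive, so not valid.
(C) ◇□p → □p is the dual of axiom 5; it is valid on a frame exactly when R is euclidean. R is not euclidean, so not valid.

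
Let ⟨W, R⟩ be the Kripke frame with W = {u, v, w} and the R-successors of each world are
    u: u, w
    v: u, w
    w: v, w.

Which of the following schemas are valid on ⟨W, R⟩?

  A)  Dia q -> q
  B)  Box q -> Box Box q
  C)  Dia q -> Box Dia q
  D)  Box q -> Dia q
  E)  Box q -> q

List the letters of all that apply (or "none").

D

R is not reflexive: not v R v.
R is not transitive: u R w and w R v but not u R v.
R is not euclidean: u R w and u R u but not w R u.
R is serial: every world has an R-successor.
R is not a subset of the identity: u R w with u ≠ w.
(A) Dia q -> q is valid only on frames where every R-edge is a self-loop. Here R ⊄ identity — not valid.
(B) axiom 4: valid iff R is transitive. R is not transitive — not valid.
(C) Dia q -> Box Dia q is axiom 5; it is valid on a frame exactly when R is euclidean. R is not euclidean, so not valid.
(D) Box q -> Dia q (axiom D) characterises the serial frames. R is serial — valid.
(E) Box q -> q is axiom T, which corresponds to reflexivity. R is not reflexive — not valid.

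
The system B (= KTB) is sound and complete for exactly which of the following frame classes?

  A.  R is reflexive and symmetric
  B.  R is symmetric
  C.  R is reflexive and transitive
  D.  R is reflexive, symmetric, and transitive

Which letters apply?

(A) B (= KTB) is sound and complete for exactly this class.
(B) this class determines KB, not B (= KTB).
(C) this class determines S4, not B (= KTB).
(D) this class determines S5, not B (= KTB).

A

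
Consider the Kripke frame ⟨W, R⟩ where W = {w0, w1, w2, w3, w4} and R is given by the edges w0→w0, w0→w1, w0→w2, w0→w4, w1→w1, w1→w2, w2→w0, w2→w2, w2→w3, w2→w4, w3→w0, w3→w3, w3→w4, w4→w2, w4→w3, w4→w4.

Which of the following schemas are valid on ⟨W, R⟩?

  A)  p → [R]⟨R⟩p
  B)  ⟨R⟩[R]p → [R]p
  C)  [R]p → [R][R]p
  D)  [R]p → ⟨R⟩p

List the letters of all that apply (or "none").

R is not symmetric: w0 R w1 but not w1 R w0.
R is not transitive: w0 R w2 and w2 R w3 but not w0 R w3.
R is not euclidean: w0 R w1 and w0 R w0 but not w1 R w0.
R is serial: every world has an R-successor.
(A) p → [R]⟨R⟩p (axiom B) characterises the symmetric frames. R is not symmetric — not valid.
(B) ⟨R⟩[R]p → [R]p (the dual of axiom 5) characterises the euclidean frames. R is not euclidean — not valid.
(C) [R]p → [R][R]p is axiom 4, which corresponds to transitivity. R is not transitive — not valid.
(D) [R]p → ⟨R⟩p is axiom D, which corresponds to seriality. R is serial — valid.

D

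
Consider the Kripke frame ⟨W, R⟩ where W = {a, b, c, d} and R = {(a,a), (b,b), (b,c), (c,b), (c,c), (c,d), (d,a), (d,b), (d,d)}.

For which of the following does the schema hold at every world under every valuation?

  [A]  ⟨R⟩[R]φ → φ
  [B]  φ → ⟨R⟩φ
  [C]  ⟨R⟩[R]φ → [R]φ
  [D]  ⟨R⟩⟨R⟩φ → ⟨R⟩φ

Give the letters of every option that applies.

B

R is reflexive: each world relates to itself.
R is not symmetric: c R d but not d R c.
R is not transitive: b R c and c R d but not b R d.
R is not euclidean: c R b and c R d but not b R d.
(A) ⟨R⟩[R]φ → φ (the dual of axiom B) characterises the symmetric frames. R is not symmetric — not valid.
(B) φ → ⟨R⟩φ is the dual of axiom T; it is valid on a frame exactly when R is reflexive. R is reflexive, so valid.
(C) ⟨R⟩[R]φ → [R]φ is the dual of axiom 5, which corresponds to the euclidean property. R is not euclidean — not valid.
(D) ⟨R⟩⟨R⟩φ → ⟨R⟩φ is the dual of axiom 4; it is valid on a frame exactly when R is transitive. R is not transitive, so not valid.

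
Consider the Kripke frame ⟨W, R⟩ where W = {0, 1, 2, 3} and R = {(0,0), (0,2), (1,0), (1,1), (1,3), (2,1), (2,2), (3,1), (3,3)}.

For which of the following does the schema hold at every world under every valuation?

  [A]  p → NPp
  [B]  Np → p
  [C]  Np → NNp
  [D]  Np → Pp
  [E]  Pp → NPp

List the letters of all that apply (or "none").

R is reflexive: each world relates to itself.
R is not symmetric: 0 R 2 but not 2 R 0.
R is not transitive: 0 R 2 and 2 R 1 but not 0 R 1.
R is not euclidean: 0 R 2 and 0 R 0 but not 2 R 0.
R is serial: every world has an R-successor.
(A) p → NPp is axiom B, which corresponds to symmetry. R is not symmetric — not valid.
(B) Np → p (axiom T) characterises the reflexive frames. R is reflexive — valid.
(C) axiom 4: valid iff R is transitive. R is not transitive — not valid.
(D) axiom D: valid iff R is serial. R is serial — valid.
(E) Pp → NPp (axiom 5) characterises the euclidean frames. R is not euclidean — not valid.

B, D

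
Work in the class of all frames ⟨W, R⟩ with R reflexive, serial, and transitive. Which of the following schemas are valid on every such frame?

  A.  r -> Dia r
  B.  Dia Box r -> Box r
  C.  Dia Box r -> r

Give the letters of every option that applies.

(A) r -> Dia r (the dual of axiom T) characterises the reflexive frames. Every such R is reflexive — valid.
(B) Dia Box r -> Box r (the dual of axiom 5) characterises the euclidean frames. Such an R need not be euclidean — not valid.
(C) Dia Box r -> r is the dual of axiom B; it is valid on a frame exactly when R is symmetric. Such an R need not be symmetric, so not valid.

A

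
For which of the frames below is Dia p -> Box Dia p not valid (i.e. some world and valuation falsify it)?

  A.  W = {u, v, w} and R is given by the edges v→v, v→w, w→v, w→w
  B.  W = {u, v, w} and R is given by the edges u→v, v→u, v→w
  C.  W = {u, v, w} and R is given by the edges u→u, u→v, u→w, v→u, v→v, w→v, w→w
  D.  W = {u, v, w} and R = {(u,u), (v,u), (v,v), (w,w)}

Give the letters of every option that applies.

B, C, D

The schema Dia p -> Box Dia p is axiom 5; it is valid on a frame iff R is euclidean.
(A) R is euclidean (any two R-successors of the same world are R-related), so the schema is valid here.
(B) R is not euclidean (v R u and v R w but not u R w), so the schema fails here.
(C) R is not euclidean (u R v and u R w but not v R w), so the schema fails here.
(D) R is not euclidean (v R u and v R v but not u R v), so the schema fails here.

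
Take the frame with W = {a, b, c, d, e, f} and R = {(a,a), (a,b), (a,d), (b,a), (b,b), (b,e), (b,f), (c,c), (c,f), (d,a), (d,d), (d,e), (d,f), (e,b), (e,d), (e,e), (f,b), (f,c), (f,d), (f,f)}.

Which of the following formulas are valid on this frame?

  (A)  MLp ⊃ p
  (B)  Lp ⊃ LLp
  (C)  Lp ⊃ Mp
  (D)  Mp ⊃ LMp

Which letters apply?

A, C

R is symmetric: every R-edge is matched by its reverse.
R is not transitive: a R b and b R e but not a R e.
R is not euclidean: a R b and a R d but not b R d.
R is serial: every world has an R-successor.
(A) MLp ⊃ p is the dual of axiom B, which corresponds to symmetry. R is symmetric — valid.
(B) axiom 4: valid iff R is transitive. R is not transitive — not valid.
(C) axiom D: valid iff R is serial. R is serial — valid.
(D) Mp ⊃ LMp is axiom 5; it is valid on a frame exactly when R is euclidean. R is not euclidean, so not valid.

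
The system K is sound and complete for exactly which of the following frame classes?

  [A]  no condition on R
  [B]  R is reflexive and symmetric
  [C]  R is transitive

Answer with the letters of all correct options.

(A) K is sound and complete for exactly this class.
(B) this class determines B (= KTB), not K.
(C) this class determines K4, not K.

A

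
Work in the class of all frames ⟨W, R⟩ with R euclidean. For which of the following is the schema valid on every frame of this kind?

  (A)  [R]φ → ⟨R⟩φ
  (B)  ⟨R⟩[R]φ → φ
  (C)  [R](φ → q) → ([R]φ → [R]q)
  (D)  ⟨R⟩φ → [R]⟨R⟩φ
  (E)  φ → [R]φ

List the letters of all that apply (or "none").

C, D

(A) [R]φ → ⟨R⟩φ is axiom D, which corresponds to seriality. Such an R need not be serial — not valid.
(B) ⟨R⟩[R]φ → φ is the dual of axiom B; it is valid on a frame exactly when R is symmetric. Such an R need not be symmetric, so not valid.
(C) [R](φ → q) → ([R]φ → [R]q) is the K axiom; it holds on all frames — valid.
(D) ⟨R⟩φ → [R]⟨R⟩φ (axiom 5) characterises the euclidean frames. Every such R is euclidean — valid.
(E) φ → [R]φ (equivalent to ◇p→p) corresponds to R being a subset of the identity. Such an R need not be a subset of the identity, so not valid.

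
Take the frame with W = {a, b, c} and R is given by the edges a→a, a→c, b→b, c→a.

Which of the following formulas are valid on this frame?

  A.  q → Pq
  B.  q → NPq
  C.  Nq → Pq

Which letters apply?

B, C

R is not reflexive: not c R c.
R is symmetric: every R-edge is matched by its reverse.
R is serial: every world has an R-successor.
(A) q → Pq is the dual of axiom T; it is valid on a frame exactly when R is reflexive. R is not reflexive, so not valid.
(B) q → NPq (axiom B) characterises the symmetric frames. R is symmetric — valid.
(C) axiom D: valid iff R is serial. R is serial — valid.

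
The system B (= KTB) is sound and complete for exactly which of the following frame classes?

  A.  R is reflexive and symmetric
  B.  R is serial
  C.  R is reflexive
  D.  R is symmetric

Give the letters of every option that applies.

(A) B (= KTB) is sound and complete for exactly this class.
(B) this class determines D, not B (= KTB).
(C) this class determines T (= KT), not B (= KTB).
(D) this class determines KB, not B (= KTB).

A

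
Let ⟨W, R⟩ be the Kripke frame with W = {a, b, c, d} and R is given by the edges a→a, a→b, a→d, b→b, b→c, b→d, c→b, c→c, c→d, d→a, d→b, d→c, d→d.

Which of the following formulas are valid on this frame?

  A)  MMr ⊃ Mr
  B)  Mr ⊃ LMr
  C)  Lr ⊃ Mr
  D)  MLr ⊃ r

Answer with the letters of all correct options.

R is not symmetric: a R b but not b R a.
R is not transitive: a R b and b R c but not a R c.
R is not euclidean: a R b and a R a but not b R a.
R is serial: every world has an R-successor.
(A) MMr ⊃ Mr is the dual of axiom 4; it is valid on a frame exactly when R is transitive. R is not transitive, so not valid.
(B) Mr ⊃ LMr is axiom 5; it is valid on a frame exactly when R is euclidean. R is not euclidean, so not valid.
(C) Lr ⊃ Mr (axiom D) characterises the serial frames. R is serial — valid.
(D) the dual of axiom B: valid iff R is symmetric. R is not symmetric — not valid.

C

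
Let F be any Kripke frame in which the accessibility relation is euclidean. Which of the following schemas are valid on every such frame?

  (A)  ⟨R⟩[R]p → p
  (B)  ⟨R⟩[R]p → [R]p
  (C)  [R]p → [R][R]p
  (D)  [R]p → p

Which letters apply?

(A) ⟨R⟩[R]p → p is the dual of axiom B; it is valid on a frame exactly when R is symmetric. Such an R need not be symmetric, so not valid.
(B) ⟨R⟩[R]p → [R]p (the dual of axiom 5) characterises the euclidean frames. Every such R is euclidean — valid.
(C) [R]p → [R][R]p (axiom 4) characterises the transitive frames. Such an R need not be transitive — not valid.
(D) [R]p → p (axiom T) characterises the reflexive frames. Such an R need not be reflexive — not valid.

B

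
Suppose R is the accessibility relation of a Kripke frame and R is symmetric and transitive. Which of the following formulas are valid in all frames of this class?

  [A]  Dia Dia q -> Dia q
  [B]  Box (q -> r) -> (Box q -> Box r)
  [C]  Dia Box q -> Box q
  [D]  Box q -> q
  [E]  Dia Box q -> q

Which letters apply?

A symmetric transitive relation is euclidean (uRv and uRw give vRu by symmetry, then vRw by transitivity).
(A) the dual of axiom 4: valid iff R is transitive. Every such R is transitive — valid.
(B) Box (q -> r) -> (Box q -> Box r) is axiom K, valid on every Kripke frame — valid.
(C) the dual of axiom 5: valid iff R is euclidean. Every such R is euclidean — valid.
(D) axiom T: valid iff R is reflexive. Such an R need not be reflexive — not valid.
(E) the dual of axiom B: valid iff R is symmetric. Every such R is symmetric — valid.

A, B, C, E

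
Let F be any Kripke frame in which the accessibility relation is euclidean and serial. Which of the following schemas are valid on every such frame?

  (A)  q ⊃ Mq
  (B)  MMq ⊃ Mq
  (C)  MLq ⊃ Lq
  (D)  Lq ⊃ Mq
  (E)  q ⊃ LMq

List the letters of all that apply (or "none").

(A) q ⊃ Mq is the dual of axiom T, which corresponds to reflexivity. Such an R need not be reflexive — not valid.
(B) MMq ⊃ Mq is the dual of axiom 4; it is valid on a frame exactly when R is transitive. Such an R need not be transitive, so not valid.
(C) MLq ⊃ Lq is the dual of axiom 5, which corresponds to the euclidean property. Every such R is euclidean — valid.
(D) Lq ⊃ Mq is axiom D, which corresponds to seriality. Every such R is serial — valid.
(E) q ⊃ LMq (axiom B) characterises the symmetric frames. Such an R need not be symmetric — not valid.

C, D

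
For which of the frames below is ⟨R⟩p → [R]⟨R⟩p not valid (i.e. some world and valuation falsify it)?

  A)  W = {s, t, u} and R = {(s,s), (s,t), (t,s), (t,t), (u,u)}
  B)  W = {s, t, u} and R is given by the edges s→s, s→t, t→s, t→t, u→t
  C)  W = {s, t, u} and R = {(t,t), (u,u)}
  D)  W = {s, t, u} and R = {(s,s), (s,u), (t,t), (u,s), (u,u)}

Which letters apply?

none

The schema ⟨R⟩p → [R]⟨R⟩p is axiom 5; it is valid on a frame iff R is euclidean.
(A) R is euclidean (any two R-successors of the same world are R-related), so the schema is valid here.
(B) R is euclidean (any two R-successors of the same world are R-related), so the schema is valid here.
(C) R is euclidean (any two R-successors of the same world are R-related), so the schema is valid here.
(D) R is euclidean (any two R-successors of the same world are R-related), so the schema is valid here.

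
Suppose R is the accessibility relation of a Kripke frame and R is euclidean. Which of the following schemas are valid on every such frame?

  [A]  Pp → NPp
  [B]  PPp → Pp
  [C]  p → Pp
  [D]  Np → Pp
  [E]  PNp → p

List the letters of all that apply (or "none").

A

(A) axiom 5: valid iff R is euclidean. Every such R is euclidean — valid.
(B) PPp → Pp is the dual of axiom 4; it is valid on a frame exactly when R is transitive. Such an R need not be transitive, so not valid.
(C) p → Pp (the dual of axiom T) characterises the reflexive frames. Such an R need not be reflexive — not valid.
(D) Np → Pp (axiom D) characterises the serial frames. Such an R need not be serial — not valid.
(E) PNp → p is the dual of axiom B, which corresponds to symmetry. Such an R need not be symmetric — not valid.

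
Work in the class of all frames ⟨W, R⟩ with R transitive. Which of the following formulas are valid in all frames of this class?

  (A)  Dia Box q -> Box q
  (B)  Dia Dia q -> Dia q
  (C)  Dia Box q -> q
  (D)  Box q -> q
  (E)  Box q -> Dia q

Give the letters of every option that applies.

(A) the dual of axiom 5: valid iff R is euclidean. Such an R need not be euclidean — not valid.
(B) Dia Dia q -> Dia q is the dual of axiom 4, which corresponds to transitivity. Every such R is transitive — valid.
(C) Dia Box q -> q is the dual of axiom B, which corresponds to symmetry. Such an R need not be symmetric — not valid.
(D) Box q -> q (axiom T) characterises the reflexive frames. Such an R need not be reflexive — not valid.
(E) Box q -> Dia q is axiom D, which corresponds to seriality. Such an R need not be serial — not valid.

B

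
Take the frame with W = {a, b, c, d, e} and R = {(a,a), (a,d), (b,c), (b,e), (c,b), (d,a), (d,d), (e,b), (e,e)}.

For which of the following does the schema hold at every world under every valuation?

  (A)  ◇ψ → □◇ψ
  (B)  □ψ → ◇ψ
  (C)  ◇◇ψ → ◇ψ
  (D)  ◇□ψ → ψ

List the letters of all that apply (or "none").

R is symmetric: every R-edge is matched by its reverse.
R is not transitive: b R c and c R b but not b R b.
R is not euclidean: b R c and b R e but not c R e.
R is serial: every world has an R-successor.
(A) ◇ψ → □◇ψ (axiom 5) characterises the euclidean frames. R is not euclidean — not valid.
(B) axiom D: valid iff R is serial. R is serial — valid.
(C) ◇◇ψ → ◇ψ (the dual of axiom 4) characterises the transitive frames. R is not transitive — not valid.
(D) ◇□ψ → ψ (the dual of axiom B) characterises the symmetric frames. R is symmetric — valid.

B, D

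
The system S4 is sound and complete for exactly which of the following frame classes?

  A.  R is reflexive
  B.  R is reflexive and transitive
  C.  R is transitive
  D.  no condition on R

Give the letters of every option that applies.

B

(A) this class determines T (= KT), not S4.
(B) S4 is sound and complete for exactly this class.
(C) this class determines K4, not S4.
(D) this class determines K, not S4.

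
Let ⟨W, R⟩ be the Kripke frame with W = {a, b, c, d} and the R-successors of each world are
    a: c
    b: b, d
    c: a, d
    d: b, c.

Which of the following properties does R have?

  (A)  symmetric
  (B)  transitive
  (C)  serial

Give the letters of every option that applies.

(A) symmetric: every R-edge is matched by its reverse.
(B) not transitive: a R c and c R a but not a R a.
(C) serial: every world has an R-successor.

A, C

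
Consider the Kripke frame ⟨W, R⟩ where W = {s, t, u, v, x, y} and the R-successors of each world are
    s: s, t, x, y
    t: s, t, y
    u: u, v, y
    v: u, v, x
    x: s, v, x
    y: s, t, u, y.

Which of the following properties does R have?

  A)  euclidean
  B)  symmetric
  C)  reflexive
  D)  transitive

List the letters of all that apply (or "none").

(A) not euclidean: s R t and s R x but not t R x.
(B) symmetric: every R-edge is matched by its reverse.
(C) reflexive: each world relates to itself.
(D) not transitive: s R x and x R v but not s R v.

B, C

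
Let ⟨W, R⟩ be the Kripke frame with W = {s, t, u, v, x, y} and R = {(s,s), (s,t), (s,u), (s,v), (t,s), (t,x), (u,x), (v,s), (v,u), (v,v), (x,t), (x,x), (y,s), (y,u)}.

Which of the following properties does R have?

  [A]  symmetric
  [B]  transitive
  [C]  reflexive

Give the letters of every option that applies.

(A) not symmetric: s R u but not u R s.
(B) not transitive: s R t and t R x but not s R x.
(C) not reflexive: not t R t.

none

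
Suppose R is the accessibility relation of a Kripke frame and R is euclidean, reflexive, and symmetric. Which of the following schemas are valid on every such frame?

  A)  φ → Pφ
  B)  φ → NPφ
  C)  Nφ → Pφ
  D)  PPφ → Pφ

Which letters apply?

A relation that is euclidean, reflexive, and symmetric is also serial and transitive.
(A) φ → Pφ is the dual of axiom T; it is valid on a frame exactly when R is reflexive. Every such R is reflexive, so valid.
(B) φ → NPφ (axiom B) characterises the symmetric frames. Every such R is symmetric — valid.
(C) Nφ → Pφ is axiom D, which corresponds to seriality. Every such R is serial — valid.
(D) PPφ → Pφ (the dual of axiom 4) characterises the transitive frames. Every such R is transitive — valid.

A, B, C, D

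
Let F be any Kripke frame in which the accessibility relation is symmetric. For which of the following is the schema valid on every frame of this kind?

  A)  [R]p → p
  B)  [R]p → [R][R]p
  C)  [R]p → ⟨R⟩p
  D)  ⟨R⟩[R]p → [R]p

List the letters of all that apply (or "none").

none

(A) [R]p → p is axiom T; it is valid on a frame exactly when R is reflexive. Such an R need not be reflexive, so not valid.
(B) axiom 4: valid iff R is transitive. Such an R need not be transitive — not valid.
(C) [R]p → ⟨R⟩p (axiom D) characterises the serial frames. Such an R need not be serial — not valid.
(D) ⟨R⟩[R]p → [R]p is the dual of axiom 5; it is valid on a frame exactly when R is euclidean. Such an R need not be euclidean, so not valid.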